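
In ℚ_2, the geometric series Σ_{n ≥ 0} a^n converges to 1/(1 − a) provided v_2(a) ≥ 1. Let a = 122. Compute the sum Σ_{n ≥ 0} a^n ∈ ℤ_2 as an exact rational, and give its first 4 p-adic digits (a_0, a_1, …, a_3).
Σ a^n = 1/(1 − a) = -1/121;  first 4 digits = (1, 1, 1, 0)

v_2(a) = 1 ≥ 1, so the series converges in ℤ_2 to 1/(1 − a) = 1/(1 − 122) = -1/121. Expand this rational in ℤ_2: compute digits iteratively via d_i = x_i mod 2, x_{i+1} = (x_i − d_i)/2. The first 4 digits are (1, 1, 1, 0).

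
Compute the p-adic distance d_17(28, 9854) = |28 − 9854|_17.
d_17(28, 9854) = 1/4913

Step 1 — x − y = 28 − 9854 = -9826. Step 2 — v_17(-9826) = 3 (factor: -9826 = −(17^3 · 2); the sign does not affect v_p). Step 3 — |x − y|_17 = 17^{-3} = 1/4913.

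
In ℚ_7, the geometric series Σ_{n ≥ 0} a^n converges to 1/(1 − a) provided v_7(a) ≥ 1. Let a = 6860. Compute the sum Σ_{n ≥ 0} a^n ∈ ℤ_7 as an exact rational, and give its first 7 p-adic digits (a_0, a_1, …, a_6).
Σ a^n = 1/(1 − a) = -1/6859;  first 7 digits = (1, 0, 0, 6, 2, 0, 1)

v_7(a) = 3 ≥ 1, so the series converges in ℤ_7 to 1/(1 − a) = 1/(1 − 6860) = -1/6859. Expand this rational in ℤ_7: compute digits iteratively via d_i = x_i mod 7, x_{i+1} = (x_i − d_i)/7. The first 7 digits are (1, 0, 0, 6, 2, 0, 1).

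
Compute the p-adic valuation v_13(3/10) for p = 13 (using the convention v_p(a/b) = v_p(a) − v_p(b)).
v_13(3/10) = 0

Factor powers of 13 from the numerator and denominator of the reduced fraction: 3 = 13^0 · 3 and 10 = 13^0 · 10. Apply v_p(a/b) = v_p(a) − v_p(b): v_13(3/10) = 0 − 0 = 0.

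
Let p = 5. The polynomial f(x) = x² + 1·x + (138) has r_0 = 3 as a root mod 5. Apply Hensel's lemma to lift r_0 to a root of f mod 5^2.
r_1 = 3 (mod 25)

Hensel: r_{i+1} = r_i − f(r_i)·(f′(r_i))^{-1} mod 5^{i+2}, f′(x) = 2x + 1. Iterate:
  r_0 = 3 (mod 5)
  r_1 = 3 (mod 25)
Final: r = 3 satisfies f(r) ≡ 0 mod 5^2.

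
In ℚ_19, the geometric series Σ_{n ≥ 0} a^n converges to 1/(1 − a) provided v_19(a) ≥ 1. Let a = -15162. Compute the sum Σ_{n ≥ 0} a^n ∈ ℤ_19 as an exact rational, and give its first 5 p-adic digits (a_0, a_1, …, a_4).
Σ a^n = 1/(1 − a) = 1/15163;  first 5 digits = (1, 0, 15, 16, 15)

v_19(a) = 2 ≥ 1, so the series converges in ℤ_19 to 1/(1 − a) = 1/(1 − (-15162)) = 1/15163. Expand this rational in ℤ_19: compute digits iteratively via d_i = x_i mod 19, x_{i+1} = (x_i − d_i)/19. The first 5 digits are (1, 0, 15, 16, 15).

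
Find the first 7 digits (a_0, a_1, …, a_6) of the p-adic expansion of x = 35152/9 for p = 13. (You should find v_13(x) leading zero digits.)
(a_0, …, a_6) = (0, 0, 0, 9, 11, 2, 7)

v_13(35152/9) = 3, so a_0 = ... = a_2 = 0. Factor out: x = 13^3 · u with u = 16/9 a unit in ℤ_13. Expand u iteratively via a_{v+i} = u_i mod 13, u_{i+1} = (u_i − a_{v+i})/13:
  u_0 = 16/9;  a_3 = 9;  u_1 = (u_0 − 9)/13 = -5/9
  u_1 = -5/9;  a_4 = 11;  u_2 = (u_1 − 11)/13 = -8/9
  u_2 = -8/9;  a_5 = 2;  u_3 = (u_2 − 2)/13 = -2/9
  u_3 = -2/9;  a_6 = 7;  u_4 = (u_3 − 7)/13 = -5/9
Digits: (0, 0, 0, 9, 11, 2, 7).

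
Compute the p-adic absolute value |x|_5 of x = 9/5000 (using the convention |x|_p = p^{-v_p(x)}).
|9/5000|_5 = 625

Step 1 — compute v_5(x) by factoring powers of 5 out of the numerator and denominator: v_5(9/5000) = -4. Step 2 — apply |x|_p = p^{-v_p(x)} = 5^{4} = 625.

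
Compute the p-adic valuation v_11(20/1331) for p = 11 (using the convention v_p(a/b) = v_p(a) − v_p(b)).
v_11(20/1331) = -3

Factor powers of 11 from the numerator and denominator of the reduced fraction: 20 = 11^0 · 20 and 1331 = 11^3 · 1. Apply v_p(a/b) = v_p(a) − v_p(b): v_11(20/1331) = 0 − 3 = -3.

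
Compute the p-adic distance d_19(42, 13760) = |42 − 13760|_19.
d_19(42, 13760) = 1/6859

Step 1 — x − y = 42 − 13760 = -13718. Step 2 — v_19(-13718) = 3 (factor: -13718 = −(19^3 · 2); the sign does not affect v_p). Step 3 — |x − y|_19 = 19^{-3} = 1/6859.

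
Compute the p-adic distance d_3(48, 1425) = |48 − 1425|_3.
d_3(48, 1425) = 1/81

Step 1 — x − y = 48 − 1425 = -1377. Step 2 — v_3(-1377) = 4 (factor: -1377 = −(3^4 · 17); the sign does not affect v_p). Step 3 — |x − y|_3 = 3^{-4} = 1/81.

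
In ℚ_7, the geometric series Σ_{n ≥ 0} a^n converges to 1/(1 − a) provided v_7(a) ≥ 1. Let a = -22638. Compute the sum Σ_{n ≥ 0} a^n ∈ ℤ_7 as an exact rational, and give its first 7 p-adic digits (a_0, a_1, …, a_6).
Σ a^n = 1/(1 − a) = 1/22639;  first 7 digits = (1, 0, 0, 4, 4, 5, 1)

v_7(a) = 3 ≥ 1, so the series converges in ℤ_7 to 1/(1 − a) = 1/(1 − (-22638)) = 1/22639. Expand this rational in ℤ_7: compute digits iteratively via d_i = x_i mod 7, x_{i+1} = (x_i − d_i)/7. The first 7 digits are (1, 0, 0, 4, 4, 5, 1).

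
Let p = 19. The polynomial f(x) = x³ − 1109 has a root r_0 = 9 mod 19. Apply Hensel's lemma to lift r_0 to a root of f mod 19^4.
r_3 = 92691 (mod 130321)

Hensel: r_{i+1} = r_i − f(r_i)/f′(r_i) mod 19^{i+2}, where f′(x) = 3x². Iterate:
  r_0 = 9 (mod 19)
  r_1 = 275 (mod 361)
  r_2 = 3524 (mod 6859)
  r_3 = 92691 (mod 130321)
Final: r = 92691 with f(r) ≡ 0 mod 19^4.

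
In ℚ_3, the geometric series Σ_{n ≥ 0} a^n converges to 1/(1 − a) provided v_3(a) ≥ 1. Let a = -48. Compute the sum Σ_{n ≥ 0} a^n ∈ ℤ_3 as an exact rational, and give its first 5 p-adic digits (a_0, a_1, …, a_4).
Σ a^n = 1/(1 − a) = 1/49;  first 5 digits = (1, 2, 1, 1, 1)

v_3(a) = 1 ≥ 1, so the series converges in ℤ_3 to 1/(1 − a) = 1/(1 − (-48)) = 1/49. Expand this rational in ℤ_3: compute digits iteratively via d_i = x_i mod 3, x_{i+1} = (x_i − d_i)/3. The first 5 digits are (1, 2, 1, 1, 1).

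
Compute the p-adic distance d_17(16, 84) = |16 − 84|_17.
d_17(16, 84) = 1/17

Step 1 — x − y = 16 − 84 = -68. Step 2 — v_17(-68) = 1 (factor: -68 = −(17^1 · 4); the sign does not affect v_p). Step 3 — |x − y|_17 = 17^{-1} = 1/17.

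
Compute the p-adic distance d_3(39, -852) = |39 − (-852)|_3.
d_3(39, -852) = 1/81

Step 1 — x − y = 39 − (-852) = 891. Step 2 — v_3(891) = 4 (factor: 891 = (3^4 · 11); the sign does not affect v_p). Step 3 — |x − y|_3 = 3^{-4} = 1/81.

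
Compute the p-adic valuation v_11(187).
v_11(187) = 1

v_11(n) is the largest exponent k such that 11^k divides n. Factor out: 187 = 11^1 · 17. (Sign doesn't affect v_p.) So v_11(187) = 1.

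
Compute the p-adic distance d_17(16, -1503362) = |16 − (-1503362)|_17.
d_17(16, -1503362) = 1/83521

Step 1 — x − y = 16 − (-1503362) = 1503378. Step 2 — v_17(1503378) = 4 (factor: 1503378 = (17^4 · 18); the sign does not affect v_p). Step 3 — |x − y|_17 = 17^{-4} = 1/83521.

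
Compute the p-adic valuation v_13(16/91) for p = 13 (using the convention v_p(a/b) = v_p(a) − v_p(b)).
v_13(16/91) = -1

Factor powers of 13 from the numerator and denominator of the reduced fraction: 16 = 13^0 · 16 and 91 = 13^1 · 7. Apply v_p(a/b) = v_p(a) − v_p(b): v_13(16/91) = 0 − 1 = -1.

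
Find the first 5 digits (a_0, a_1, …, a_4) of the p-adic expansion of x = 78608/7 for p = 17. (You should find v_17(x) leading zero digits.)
(a_0, …, a_4) = (0, 0, 0, 12, 14)

v_17(78608/7) = 3, so a_0 = ... = a_2 = 0. Factor out: x = 17^3 · u with u = 16/7 a unit in ℤ_17. Expand u iteratively via a_{v+i} = u_i mod 17, u_{i+1} = (u_i − a_{v+i})/17:
  u_0 = 16/7;  a_3 = 12;  u_1 = (u_0 − 12)/17 = -4/7
  u_1 = -4/7;  a_4 = 14;  u_2 = (u_1 − 14)/17 = -6/7
Digits: (0, 0, 0, 12, 14).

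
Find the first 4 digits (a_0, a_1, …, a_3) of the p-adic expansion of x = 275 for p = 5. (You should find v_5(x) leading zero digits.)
(a_0, …, a_3) = (0, 0, 1, 2)

v_5(275) = 2, so a_0 = ... = a_1 = 0. Factor out: x = 5^2 · u with u = 11 a unit in ℤ_5. Expand u iteratively via a_{v+i} = u_i mod 5, u_{i+1} = (u_i − a_{v+i})/5:
  u_0 = 11;  a_2 = 1;  u_1 = (u_0 − 1)/5 = 2
  u_1 = 2;  a_3 = 2;  u_2 = (u_1 − 2)/5 = 0
Digits: (0, 0, 1, 2).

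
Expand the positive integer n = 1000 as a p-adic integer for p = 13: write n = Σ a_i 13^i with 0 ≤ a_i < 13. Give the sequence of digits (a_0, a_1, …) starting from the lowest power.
(a_0, a_1, …) = (12, 11, 5)

Repeated division by 13 gives the digits low-to-high: 1000 = 12 + 11·13^1 + 5·13^2. Digit sequence: (12, 11, 5).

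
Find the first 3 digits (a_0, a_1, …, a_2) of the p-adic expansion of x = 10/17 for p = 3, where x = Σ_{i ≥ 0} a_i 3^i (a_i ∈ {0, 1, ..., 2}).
(a_0, …, a_2) = (2, 2, 2)

v_3(10/17) = 0 (numerator and denominator both coprime to 3), so x ∈ ℤ_3^×. Compute digits iteratively via a_i = x_i mod 3, x_{i+1} = (x_i − a_i)/3, with x_0 = x:
  x_0 = 10/17;  a_0 = 2;  x_1 = (x_0 − 2)/3 = -8/17
  x_1 = -8/17;  a_1 = 2;  x_2 = (x_1 − 2)/3 = -14/17
  x_2 = -14/17;  a_2 = 2;  x_3 = (x_2 − 2)/3 = -16/17
Digits: (2, 2, 2).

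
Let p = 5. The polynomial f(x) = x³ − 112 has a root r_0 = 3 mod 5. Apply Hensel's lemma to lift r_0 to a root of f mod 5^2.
r_1 = 8 (mod 25)

Hensel: r_{i+1} = r_i − f(r_i)/f′(r_i) mod 5^{i+2}, where f′(x) = 3x². Iterate:
  r_0 = 3 (mod 5)
  r_1 = 8 (mod 25)
Final: r = 8 with f(r) ≡ 0 mod 5^2.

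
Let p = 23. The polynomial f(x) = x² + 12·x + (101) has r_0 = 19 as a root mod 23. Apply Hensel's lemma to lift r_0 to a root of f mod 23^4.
r_3 = 124426 (mod 279841)

Hensel: r_{i+1} = r_i − f(r_i)·(f′(r_i))^{-1} mod 23^{i+2}, f′(x) = 2x + 12. Iterate:
  r_0 = 19 (mod 23)
  r_1 = 111 (mod 529)
  r_2 = 2756 (mod 12167)
  r_3 = 124426 (mod 279841)
Final: r = 124426 satisfies f(r) ≡ 0 mod 23^4.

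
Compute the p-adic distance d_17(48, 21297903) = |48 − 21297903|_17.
d_17(48, 21297903) = 1/1419857

Step 1 — x − y = 48 − 21297903 = -21297855. Step 2 — v_17(-21297855) = 5 (factor: -21297855 = −(17^5 · 15); the sign does not affect v_p). Step 3 — |x − y|_17 = 17^{-5} = 1/1419857.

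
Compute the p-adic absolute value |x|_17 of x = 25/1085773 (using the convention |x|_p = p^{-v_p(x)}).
|25/1085773|_17 = 83521

Step 1 — compute v_17(x) by factoring powers of 17 out of the numerator and denominator: v_17(25/1085773) = -4. Step 2 — apply |x|_p = p^{-v_p(x)} = 17^{4} = 83521.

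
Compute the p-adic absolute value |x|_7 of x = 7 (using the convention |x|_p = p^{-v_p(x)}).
|7|_7 = 1/7

Step 1 — compute v_7(x) by factoring powers of 7 out of the numerator and denominator: v_7(7) = 1. Step 2 — apply |x|_p = p^{-v_p(x)} = 7^{-1} = 1/7.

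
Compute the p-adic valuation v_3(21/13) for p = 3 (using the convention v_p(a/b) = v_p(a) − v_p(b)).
v_3(21/13) = 1

Factor powers of 3 from the numerator and denominator of the reduced fraction: 21 = 3^1 · 7 and 13 = 3^0 · 13. Apply v_p(a/b) = v_p(a) − v_p(b): v_3(21/13) = 1 − 0 = 1.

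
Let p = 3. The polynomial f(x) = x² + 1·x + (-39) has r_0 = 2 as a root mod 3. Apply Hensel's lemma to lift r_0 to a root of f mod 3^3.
r_2 = 23 (mod 27)

Hensel: r_{i+1} = r_i − f(r_i)·(f′(r_i))^{-1} mod 3^{i+2}, f′(x) = 2x + 1. Iterate:
  r_0 = 2 (mod 3)
  r_1 = 5 (mod 9)
  r_2 = 23 (mod 27)
Final: r = 23 satisfies f(r) ≡ 0 mod 3^3.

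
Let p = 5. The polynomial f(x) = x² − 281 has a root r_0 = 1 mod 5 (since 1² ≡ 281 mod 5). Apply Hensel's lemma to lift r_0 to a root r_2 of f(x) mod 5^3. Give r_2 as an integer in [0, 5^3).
r_2 = 91 (mod 125)

Hensel's recurrence: r_{i+1} = r_i − f(r_i)·(f′(r_i))^{-1} mod 5^{i+2}, with f′(x) = 2x. Iterate:
  r_0 = 1 (mod 5)
  r_1 = 16 (mod 25)
  r_2 = 91 (mod 125)
Final: r_2 = 91, and one checks f(r_2) ≡ 0 mod 5^3.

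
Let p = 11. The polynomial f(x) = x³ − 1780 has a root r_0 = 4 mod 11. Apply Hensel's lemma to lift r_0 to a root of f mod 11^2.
r_1 = 70 (mod 121)

Hensel: r_{i+1} = r_i − f(r_i)/f′(r_i) mod 11^{i+2}, where f′(x) = 3x². Iterate:
  r_0 = 4 (mod 11)
  r_1 = 70 (mod 121)
Final: r = 70 with f(r) ≡ 0 mod 11^2.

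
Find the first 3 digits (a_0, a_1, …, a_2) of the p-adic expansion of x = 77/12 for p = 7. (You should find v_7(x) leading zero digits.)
(a_0, …, a_2) = (0, 5, 0)

v_7(77/12) = 1, so a_0 = ... = a_0 = 0. Factor out: x = 7^1 · u with u = 11/12 a unit in ℤ_7. Expand u iteratively via a_{v+i} = u_i mod 7, u_{i+1} = (u_i − a_{v+i})/7:
  u_0 = 11/12;  a_1 = 5;  u_1 = (u_0 − 5)/7 = -7/12
  u_1 = -7/12;  a_2 = 0;  u_2 = (u_1 − 0)/7 = -1/12
Digits: (0, 5, 0).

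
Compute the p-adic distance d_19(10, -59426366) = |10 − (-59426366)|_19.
d_19(10, -59426366) = 1/2476099

Step 1 — x − y = 10 − (-59426366) = 59426376. Step 2 — v_19(59426376) = 5 (factor: 59426376 = (19^5 · 24); the sign does not affect v_p). Step 3 — |x − y|_19 = 19^{-5} = 1/2476099.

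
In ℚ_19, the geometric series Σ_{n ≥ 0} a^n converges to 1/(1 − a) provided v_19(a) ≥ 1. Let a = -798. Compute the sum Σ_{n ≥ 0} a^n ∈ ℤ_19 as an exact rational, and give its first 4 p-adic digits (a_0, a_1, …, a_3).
Σ a^n = 1/(1 − a) = 1/799;  first 4 digits = (1, 15, 13, 9)

v_19(a) = 1 ≥ 1, so the series converges in ℤ_19 to 1/(1 − a) = 1/(1 − (-798)) = 1/799. Expand this rational in ℤ_19: compute digits iteratively via d_i = x_i mod 19, x_{i+1} = (x_i − d_i)/19. The first 4 digits are (1, 15, 13, 9).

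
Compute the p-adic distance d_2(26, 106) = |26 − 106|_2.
d_2(26, 106) = 1/16

Step 1 — x − y = 26 − 106 = -80. Step 2 — v_2(-80) = 4 (factor: -80 = −(2^4 · 5); the sign does not affect v_p). Step 3 — |x − y|_2 = 2^{-4} = 1/16.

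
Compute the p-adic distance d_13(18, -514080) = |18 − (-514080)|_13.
d_13(18, -514080) = 1/28561

Step 1 — x − y = 18 − (-514080) = 514098. Step 2 — v_13(514098) = 4 (factor: 514098 = (13^4 · 18); the sign does not affect v_p). Step 3 — |x − y|_13 = 13^{-4} = 1/28561.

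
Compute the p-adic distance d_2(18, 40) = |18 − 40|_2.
d_2(18, 40) = 1/2

Step 1 — x − y = 18 − 40 = -22. Step 2 — v_2(-22) = 1 (factor: -22 = −(2^1 · 11); the sign does not affect v_p). Step 3 — |x − y|_2 = 2^{-1} = 1/2.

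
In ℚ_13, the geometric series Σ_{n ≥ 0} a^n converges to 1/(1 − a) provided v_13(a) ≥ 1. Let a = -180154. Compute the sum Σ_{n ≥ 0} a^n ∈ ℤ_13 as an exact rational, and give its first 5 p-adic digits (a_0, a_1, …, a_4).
Σ a^n = 1/(1 − a) = 1/180155;  first 5 digits = (1, 0, 0, 9, 6)

v_13(a) = 3 ≥ 1, so the series converges in ℤ_13 to 1/(1 − a) = 1/(1 − (-180154)) = 1/180155. Expand this rational in ℤ_13: compute digits iteratively via d_i = x_i mod 13, x_{i+1} = (x_i − d_i)/13. The first 5 digits are (1, 0, 0, 9, 6).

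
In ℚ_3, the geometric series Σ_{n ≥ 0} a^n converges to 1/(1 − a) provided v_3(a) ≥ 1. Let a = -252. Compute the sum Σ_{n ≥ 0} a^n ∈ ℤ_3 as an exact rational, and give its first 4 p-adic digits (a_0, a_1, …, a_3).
Σ a^n = 1/(1 − a) = 1/253;  first 4 digits = (1, 0, 2, 2)

v_3(a) = 2 ≥ 1, so the series converges in ℤ_3 to 1/(1 − a) = 1/(1 − (-252)) = 1/253. Expand this rational in ℤ_3: compute digits iteratively via d_i = x_i mod 3, x_{i+1} = (x_i − d_i)/3. The first 4 digits are (1, 0, 2, 2).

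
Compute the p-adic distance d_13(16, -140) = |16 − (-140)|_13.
d_13(16, -140) = 1/13

Step 1 — x − y = 16 − (-140) = 156. Step 2 — v_13(156) = 1 (factor: 156 = (13^1 · 12); the sign does not affect v_p). Step 3 — |x − y|_13 = 13^{-1} = 1/13.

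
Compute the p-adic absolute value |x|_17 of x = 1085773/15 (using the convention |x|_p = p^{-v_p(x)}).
|1085773/15|_17 = 1/83521

Step 1 — compute v_17(x) by factoring powers of 17 out of the numerator and denominator: v_17(1085773/15) = 4. Step 2 — apply |x|_p = p^{-v_p(x)} = 17^{-4} = 1/83521.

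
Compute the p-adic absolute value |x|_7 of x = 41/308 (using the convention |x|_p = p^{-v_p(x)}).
|41/308|_7 = 7

Step 1 — compute v_7(x) by factoring powers of 7 out of the numerator and denominator: v_7(41/308) = -1. Step 2 — apply |x|_p = p^{-v_p(x)} = 7^{1} = 7.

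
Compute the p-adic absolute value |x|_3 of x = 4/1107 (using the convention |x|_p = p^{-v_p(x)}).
|4/1107|_3 = 27

Step 1 — compute v_3(x) by factoring powers of 3 out of the numerator and denominator: v_3(4/1107) = -3. Step 2 — apply |x|_p = p^{-v_p(x)} = 3^{3} = 27.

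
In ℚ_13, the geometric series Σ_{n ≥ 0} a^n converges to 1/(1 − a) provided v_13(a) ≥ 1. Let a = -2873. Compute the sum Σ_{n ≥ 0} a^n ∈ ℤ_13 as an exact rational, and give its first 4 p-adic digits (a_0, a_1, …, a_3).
Σ a^n = 1/(1 − a) = 1/2874;  first 4 digits = (1, 0, 9, 11)

v_13(a) = 2 ≥ 1, so the series converges in ℤ_13 to 1/(1 − a) = 1/(1 − (-2873)) = 1/2874. Expand this rational in ℤ_13: compute digits iteratively via d_i = x_i mod 13, x_{i+1} = (x_i − d_i)/13. The first 4 digits are (1, 0, 9, 11).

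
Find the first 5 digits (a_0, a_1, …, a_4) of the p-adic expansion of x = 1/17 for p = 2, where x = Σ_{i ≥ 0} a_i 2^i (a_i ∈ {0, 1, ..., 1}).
(a_0, …, a_4) = (1, 0, 0, 0, 1)

v_2(1/17) = 0 (numerator and denominator both coprime to 2), so x ∈ ℤ_2^×. Compute digits iteratively via a_i = x_i mod 2, x_{i+1} = (x_i − a_i)/2, with x_0 = x:
  x_0 = 1/17;  a_0 = 1;  x_1 = (x_0 − 1)/2 = -8/17
  x_1 = -8/17;  a_1 = 0;  x_2 = (x_1 − 0)/2 = -4/17
  x_2 = -4/17;  a_2 = 0;  x_3 = (x_2 − 0)/2 = -2/17
  x_3 = -2/17;  a_3 = 0;  x_4 = (x_3 − 0)/2 = -1/17
  x_4 = -1/17;  a_4 = 1;  x_5 = (x_4 − 1)/2 = -9/17
Digits: (1, 0, 0, 0, 1).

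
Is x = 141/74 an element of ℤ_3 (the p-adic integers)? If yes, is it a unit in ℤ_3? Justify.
x ∈ ℤ_3 but not a unit; v_3(x) = 1 > 0

ℤ_3 = {x ∈ ℚ_3 : v_3(x) ≥ 0} and ℤ_3^× = {x ∈ ℤ_3 : v_3(x) = 0}. Here v_3(141/74) = v_3(num) − v_3(den) = 1; compare against these criteria.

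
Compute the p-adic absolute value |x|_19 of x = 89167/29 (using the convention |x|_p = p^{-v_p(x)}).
|89167/29|_19 = 1/6859

Step 1 — compute v_19(x) by factoring powers of 19 out of the numerator and denominator: v_19(89167/29) = 3. Step 2 — apply |x|_p = p^{-v_p(x)} = 19^{-3} = 1/6859.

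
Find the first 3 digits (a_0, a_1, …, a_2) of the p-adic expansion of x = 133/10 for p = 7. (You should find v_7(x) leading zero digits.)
(a_0, …, a_2) = (0, 4, 6)

v_7(133/10) = 1, so a_0 = ... = a_0 = 0. Factor out: x = 7^1 · u with u = 19/10 a unit in ℤ_7. Expand u iteratively via a_{v+i} = u_i mod 7, u_{i+1} = (u_i − a_{v+i})/7:
  u_0 = 19/10;  a_1 = 4;  u_1 = (u_0 − 4)/7 = -3/10
  u_1 = -3/10;  a_2 = 6;  u_2 = (u_1 − 6)/7 = -9/10
Digits: (0, 4, 6).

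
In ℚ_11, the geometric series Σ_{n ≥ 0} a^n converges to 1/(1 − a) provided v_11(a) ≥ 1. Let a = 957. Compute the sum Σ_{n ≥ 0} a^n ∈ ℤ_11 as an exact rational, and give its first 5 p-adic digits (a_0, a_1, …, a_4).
Σ a^n = 1/(1 − a) = -1/956;  first 5 digits = (1, 10, 8, 5, 10)

v_11(a) = 1 ≥ 1, so the series converges in ℤ_11 to 1/(1 − a) = 1/(1 − 957) = -1/956. Expand this rational in ℤ_11: compute digits iteratively via d_i = x_i mod 11, x_{i+1} = (x_i − d_i)/11. The first 5 digits are (1, 10, 8, 5, 10).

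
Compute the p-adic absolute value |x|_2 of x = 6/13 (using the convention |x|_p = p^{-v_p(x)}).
|6/13|_2 = 1/2

Step 1 — compute v_2(x) by factoring powers of 2 out of the numerator and denominator: v_2(6/13) = 1. Step 2 — apply |x|_p = p^{-v_p(x)} = 2^{-1} = 1/2.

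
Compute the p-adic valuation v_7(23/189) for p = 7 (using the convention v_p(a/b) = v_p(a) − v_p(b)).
v_7(23/189) = -1

Factor powers of 7 from the numerator and denominator of the reduced fraction: 23 = 7^0 · 23 and 189 = 7^1 · 27. Apply v_p(a/b) = v_p(a) − v_p(b): v_7(23/189) = 0 − 1 = -1.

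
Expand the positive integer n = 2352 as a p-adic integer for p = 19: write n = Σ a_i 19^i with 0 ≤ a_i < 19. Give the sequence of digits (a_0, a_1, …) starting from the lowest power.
(a_0, a_1, …) = (15, 9, 6)

Repeated division by 19 gives the digits low-to-high: 2352 = 15 + 9·19^1 + 6·19^2. Digit sequence: (15, 9, 6).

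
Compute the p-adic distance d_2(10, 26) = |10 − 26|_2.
d_2(10, 26) = 1/16

Step 1 — x − y = 10 − 26 = -16. Step 2 — v_2(-16) = 4 (factor: -16 = −(2^4 · 1); the sign does not affect v_p). Step 3 — |x − y|_2 = 2^{-4} = 1/16.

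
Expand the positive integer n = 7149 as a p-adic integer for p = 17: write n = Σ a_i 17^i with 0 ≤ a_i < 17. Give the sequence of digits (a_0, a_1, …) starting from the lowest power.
(a_0, a_1, …) = (9, 12, 7, 1)

Repeated division by 17 gives the digits low-to-high: 7149 = 9 + 12·17^1 + 7·17^2 + 1·17^3. Digit sequence: (9, 12, 7, 1).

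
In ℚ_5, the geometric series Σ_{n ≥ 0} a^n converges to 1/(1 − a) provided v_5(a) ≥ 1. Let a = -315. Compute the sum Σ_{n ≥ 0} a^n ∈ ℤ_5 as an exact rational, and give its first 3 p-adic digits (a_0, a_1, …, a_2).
Σ a^n = 1/(1 − a) = 1/316;  first 3 digits = (1, 2, 1)

v_5(a) = 1 ≥ 1, so the series converges in ℤ_5 to 1/(1 − a) = 1/(1 − (-315)) = 1/316. Expand this rational in ℤ_5: compute digits iteratively via d_i = x_i mod 5, x_{i+1} = (x_i − d_i)/5. The first 3 digits are (1, 2, 1).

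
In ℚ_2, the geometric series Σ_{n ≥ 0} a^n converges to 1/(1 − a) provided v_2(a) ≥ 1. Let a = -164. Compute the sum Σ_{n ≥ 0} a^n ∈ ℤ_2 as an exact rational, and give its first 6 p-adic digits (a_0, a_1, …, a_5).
Σ a^n = 1/(1 − a) = 1/165;  first 6 digits = (1, 0, 1, 1, 0, 1)

v_2(a) = 2 ≥ 1, so the series converges in ℤ_2 to 1/(1 − a) = 1/(1 − (-164)) = 1/165. Expand this rational in ℤ_2: compute digits iteratively via d_i = x_i mod 2, x_{i+1} = (x_i − d_i)/2. The first 6 digits are (1, 0, 1, 1, 0, 1).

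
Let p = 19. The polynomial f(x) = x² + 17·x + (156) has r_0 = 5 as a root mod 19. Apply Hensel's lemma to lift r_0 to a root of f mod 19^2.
r_1 = 62 (mod 361)

Hensel: r_{i+1} = r_i − f(r_i)·(f′(r_i))^{-1} mod 19^{i+2}, f′(x) = 2x + 17. Iterate:
  r_0 = 5 (mod 19)
  r_1 = 62 (mod 361)
Final: r = 62 satisfies f(r) ≡ 0 mod 19^2.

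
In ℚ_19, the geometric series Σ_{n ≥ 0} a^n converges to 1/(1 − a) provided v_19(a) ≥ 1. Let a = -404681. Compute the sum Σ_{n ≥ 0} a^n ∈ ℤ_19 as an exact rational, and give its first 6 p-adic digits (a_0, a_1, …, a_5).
Σ a^n = 1/(1 − a) = 1/404682;  first 6 digits = (1, 0, 0, 17, 15, 18)

v_19(a) = 3 ≥ 1, so the series converges in ℤ_19 to 1/(1 − a) = 1/(1 − (-404681)) = 1/404682. Expand this rational in ℤ_19: compute digits iteratively via d_i = x_i mod 19, x_{i+1} = (x_i − d_i)/19. The first 6 digits are (1, 0, 0, 17, 15, 18).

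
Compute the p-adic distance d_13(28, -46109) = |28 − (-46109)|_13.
d_13(28, -46109) = 1/2197

Step 1 — x − y = 28 − (-46109) = 46137. Step 2 — v_13(46137) = 3 (factor: 46137 = (13^3 · 21); the sign does not affect v_p). Step 3 — |x − y|_13 = 13^{-3} = 1/2197.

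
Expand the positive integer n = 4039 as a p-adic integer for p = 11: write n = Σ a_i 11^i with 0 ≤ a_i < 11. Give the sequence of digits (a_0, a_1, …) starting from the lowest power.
(a_0, a_1, …) = (2, 4, 0, 3)

Repeated division by 11 gives the digits low-to-high: 4039 = 2 + 4·11^1 + 3·11^3. Digit sequence: (2, 4, 0, 3).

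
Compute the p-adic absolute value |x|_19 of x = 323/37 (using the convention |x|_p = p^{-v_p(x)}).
|323/37|_19 = 1/19

Step 1 — compute v_19(x) by factoring powers of 19 out of the numerator and denominator: v_19(323/37) = 1. Step 2 — apply |x|_p = p^{-v_p(x)} = 19^{-1} = 1/19.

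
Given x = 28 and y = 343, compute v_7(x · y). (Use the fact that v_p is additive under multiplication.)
v_7(9604) = 4

v_p(x) = 1 (factor: 28 = 7^1 · 4); v_p(y) = 3 (factor: 343 = 7^3 · 1). Additivity: v_p(xy) = v_p(x) + v_p(y) = 1 + 3 = 4. (Direct check: xy = 9604 = 7^4 · (4).)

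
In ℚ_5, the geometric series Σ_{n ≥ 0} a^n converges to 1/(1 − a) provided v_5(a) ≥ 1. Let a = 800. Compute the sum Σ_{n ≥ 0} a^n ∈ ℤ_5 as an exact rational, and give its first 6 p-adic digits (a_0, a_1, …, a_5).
Σ a^n = 1/(1 − a) = -1/799;  first 6 digits = (1, 0, 2, 1, 0, 0)

v_5(a) = 2 ≥ 1, so the series converges in ℤ_5 to 1/(1 − a) = 1/(1 − 800) = -1/799. Expand this rational in ℤ_5: compute digits iteratively via d_i = x_i mod 5, x_{i+1} = (x_i − d_i)/5. The first 6 digits are (1, 0, 2, 1, 0, 0).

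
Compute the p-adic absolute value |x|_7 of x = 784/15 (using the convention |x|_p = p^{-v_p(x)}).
|784/15|_7 = 1/49

Step 1 — compute v_7(x) by factoring powers of 7 out of the numerator and denominator: v_7(784/15) = 2. Step 2 — apply |x|_p = p^{-v_p(x)} = 7^{-2} = 1/49.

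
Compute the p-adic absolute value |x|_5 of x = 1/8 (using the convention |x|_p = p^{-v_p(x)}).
|1/8|_5 = 1

Step 1 — compute v_5(x) by factoring powers of 5 out of the numerator and denominator: v_5(1/8) = 0. Step 2 — apply |x|_p = p^{-v_p(x)} = 5^{0} = 1.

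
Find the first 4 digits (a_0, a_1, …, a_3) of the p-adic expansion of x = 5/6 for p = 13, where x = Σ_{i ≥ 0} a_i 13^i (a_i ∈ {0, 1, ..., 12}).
(a_0, …, a_3) = (3, 2, 2, 2)

v_13(5/6) = 0 (numerator and denominator both coprime to 13), so x ∈ ℤ_13^×. Compute digits iteratively via a_i = x_i mod 13, x_{i+1} = (x_i − a_i)/13, with x_0 = x:
  x_0 = 5/6;  a_0 = 3;  x_1 = (x_0 − 3)/13 = -1/6
  x_1 = -1/6;  a_1 = 2;  x_2 = (x_1 − 2)/13 = -1/6
  x_2 = -1/6;  a_2 = 2;  x_3 = (x_2 − 2)/13 = -1/6
  x_3 = -1/6;  a_3 = 2;  x_4 = (x_3 − 2)/13 = -1/6
Digits: (3, 2, 2, 2).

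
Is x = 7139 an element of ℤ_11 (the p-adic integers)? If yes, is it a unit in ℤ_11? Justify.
x ∈ ℤ_11 but not a unit; v_11(x) = 2 > 0

ℤ_11 = {x ∈ ℚ_11 : v_11(x) ≥ 0} and ℤ_11^× = {x ∈ ℤ_11 : v_11(x) = 0}. Here v_11(7139) = v_11(num) − v_11(den) = 2; compare against these criteria.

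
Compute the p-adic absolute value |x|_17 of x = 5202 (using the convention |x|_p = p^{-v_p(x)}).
|5202|_17 = 1/289

Step 1 — compute v_17(x) by factoring powers of 17 out of the numerator and denominator: v_17(5202) = 2. Step 2 — apply |x|_p = p^{-v_p(x)} = 17^{-2} = 1/289.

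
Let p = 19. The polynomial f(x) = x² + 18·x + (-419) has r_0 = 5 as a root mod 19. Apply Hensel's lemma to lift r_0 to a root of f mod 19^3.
r_2 = 4451 (mod 6859)

Hensel: r_{i+1} = r_i − f(r_i)·(f′(r_i))^{-1} mod 19^{i+2}, f′(x) = 2x + 18. Iterate:
  r_0 = 5 (mod 19)
  r_1 = 119 (mod 361)
  r_2 = 4451 (mod 6859)
Final: r = 4451 satisfies f(r) ≡ 0 mod 19^3.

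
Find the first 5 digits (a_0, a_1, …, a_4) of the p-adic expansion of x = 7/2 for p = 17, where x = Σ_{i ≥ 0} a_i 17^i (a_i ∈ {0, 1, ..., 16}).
(a_0, …, a_4) = (12, 8, 8, 8, 8)

v_17(7/2) = 0 (numerator and denominator both coprime to 17), so x ∈ ℤ_17^×. Compute digits iteratively via a_i = x_i mod 17, x_{i+1} = (x_i − a_i)/17, with x_0 = x:
  x_0 = 7/2;  a_0 = 12;  x_1 = (x_0 − 12)/17 = -1/2
  x_1 = -1/2;  a_1 = 8;  x_2 = (x_1 − 8)/17 = -1/2
  x_2 = -1/2;  a_2 = 8;  x_3 = (x_2 − 8)/17 = -1/2
  x_3 = -1/2;  a_3 = 8;  x_4 = (x_3 − 8)/17 = -1/2
  x_4 = -1/2;  a_4 = 8;  x_5 = (x_4 − 8)/17 = -1/2
Digits: (12, 8, 8, 8, 8).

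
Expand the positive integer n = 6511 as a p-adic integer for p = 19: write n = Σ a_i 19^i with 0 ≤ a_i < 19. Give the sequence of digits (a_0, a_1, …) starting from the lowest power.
(a_0, a_1, …) = (13, 0, 18)

Repeated division by 19 gives the digits low-to-high: 6511 = 13 + 18·19^2. Digit sequence: (13, 0, 18).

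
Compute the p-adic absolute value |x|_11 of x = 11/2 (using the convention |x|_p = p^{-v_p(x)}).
|11/2|_11 = 1/11

Step 1 — compute v_11(x) by factoring powers of 11 out of the numerator and denominator: v_11(11/2) = 1. Step 2 — apply |x|_p = p^{-v_p(x)} = 11^{-1} = 1/11.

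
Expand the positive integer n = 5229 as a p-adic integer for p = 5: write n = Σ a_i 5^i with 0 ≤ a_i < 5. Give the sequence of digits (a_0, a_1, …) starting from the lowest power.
(a_0, a_1, …) = (4, 0, 4, 1, 3, 1)

Repeated division by 5 gives the digits low-to-high: 5229 = 4 + 4·5^2 + 1·5^3 + 3·5^4 + 1·5^5. Digit sequence: (4, 0, 4, 1, 3, 1).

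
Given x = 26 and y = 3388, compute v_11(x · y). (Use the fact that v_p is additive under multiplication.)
v_11(88088) = 2

v_p(x) = 0 (factor: 26 = 11^0 · 26); v_p(y) = 2 (factor: 3388 = 11^2 · 28). Additivity: v_p(xy) = v_p(x) + v_p(y) = 0 + 2 = 2. (Direct check: xy = 88088 = 11^2 · (728).)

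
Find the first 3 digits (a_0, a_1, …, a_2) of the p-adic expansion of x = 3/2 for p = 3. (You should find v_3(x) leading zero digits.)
(a_0, …, a_2) = (0, 2, 1)

v_3(3/2) = 1, so a_0 = ... = a_0 = 0. Factor out: x = 3^1 · u with u = 1/2 a unit in ℤ_3. Expand u iteratively via a_{v+i} = u_i mod 3, u_{i+1} = (u_i − a_{v+i})/3:
  u_0 = 1/2;  a_1 = 2;  u_1 = (u_0 − 2)/3 = -1/2
  u_1 = -1/2;  a_2 = 1;  u_2 = (u_1 − 1)/3 = -1/2
Digits: (0, 2, 1).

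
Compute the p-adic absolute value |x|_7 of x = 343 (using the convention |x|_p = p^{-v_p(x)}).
|343|_7 = 1/343

Step 1 — compute v_7(x) by factoring powers of 7 out of the numerator and denominator: v_7(343) = 3. Step 2 — apply |x|_p = p^{-v_p(x)} = 7^{-3} = 1/343.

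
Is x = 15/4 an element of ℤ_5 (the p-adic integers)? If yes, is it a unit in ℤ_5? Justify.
x ∈ ℤ_5 but not a unit; v_5(x) = 1 > 0

ℤ_5 = {x ∈ ℚ_5 : v_5(x) ≥ 0} and ℤ_5^× = {x ∈ ℤ_5 : v_5(x) = 0}. Here v_5(15/4) = v_5(num) − v_5(den) = 1; compare against these criteria.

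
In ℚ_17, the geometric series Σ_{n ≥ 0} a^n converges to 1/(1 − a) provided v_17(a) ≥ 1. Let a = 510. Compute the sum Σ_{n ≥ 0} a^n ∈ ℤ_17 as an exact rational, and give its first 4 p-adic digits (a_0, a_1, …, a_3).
Σ a^n = 1/(1 − a) = -1/509;  first 4 digits = (1, 13, 0, 6)

v_17(a) = 1 ≥ 1, so the series converges in ℤ_17 to 1/(1 − a) = 1/(1 − 510) = -1/509. Expand this rational in ℤ_17: compute digits iteratively via d_i = x_i mod 17, x_{i+1} = (x_i − d_i)/17. The first 4 digits are (1, 13, 0, 6).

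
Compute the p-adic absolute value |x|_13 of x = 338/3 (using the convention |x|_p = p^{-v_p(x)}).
|338/3|_13 = 1/169

Step 1 — compute v_13(x) by factoring powers of 13 out of the numerator and denominator: v_13(338/3) = 2. Step 2 — apply |x|_p = p^{-v_p(x)} = 13^{-2} = 1/169.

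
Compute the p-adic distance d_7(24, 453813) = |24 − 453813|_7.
d_7(24, 453813) = 1/16807

Step 1 — x − y = 24 − 453813 = -453789. Step 2 — v_7(-453789) = 5 (factor: -453789 = −(7^5 · 27); the sign does not affect v_p). Step 3 — |x − y|_7 = 7^{-5} = 1/16807.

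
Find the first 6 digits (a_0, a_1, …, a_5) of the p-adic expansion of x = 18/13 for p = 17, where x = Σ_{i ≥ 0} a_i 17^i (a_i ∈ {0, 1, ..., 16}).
(a_0, …, a_5) = (4, 9, 6, 14, 7, 10)

v_17(18/13) = 0 (numerator and denominator both coprime to 17), so x ∈ ℤ_17^×. Compute digits iteratively via a_i = x_i mod 17, x_{i+1} = (x_i − a_i)/17, with x_0 = x:
  x_0 = 18/13;  a_0 = 4;  x_1 = (x_0 − 4)/17 = -2/13
  x_1 = -2/13;  a_1 = 9;  x_2 = (x_1 − 9)/17 = -7/13
  x_2 = -7/13;  a_2 = 6;  x_3 = (x_2 − 6)/17 = -5/13
  x_3 = -5/13;  a_3 = 14;  x_4 = (x_3 − 14)/17 = -11/13
  x_4 = -11/13;  a_4 = 7;  x_5 = (x_4 − 7)/17 = -6/13
  x_5 = -6/13;  a_5 = 10;  x_6 = (x_5 − 10)/17 = -8/13
Digits: (4, 9, 6, 14, 7, 10).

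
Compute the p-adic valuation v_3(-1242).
v_3(-1242) = 3

v_3(n) is the largest exponent k such that 3^k divides n. Factor out: -1242 = -3^3 · 46. (Sign doesn't affect v_p.) So v_3(-1242) = 3.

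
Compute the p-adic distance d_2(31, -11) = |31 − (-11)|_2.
d_2(31, -11) = 1/2

Step 1 — x − y = 31 − (-11) = 42. Step 2 — v_2(42) = 1 (factor: 42 = (2^1 · 21); the sign does not affect v_p). Step 3 — |x − y|_2 = 2^{-1} = 1/2.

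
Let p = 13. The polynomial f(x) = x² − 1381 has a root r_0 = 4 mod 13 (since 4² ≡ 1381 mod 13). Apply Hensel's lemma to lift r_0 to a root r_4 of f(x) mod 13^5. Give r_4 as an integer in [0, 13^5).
r_4 = 174308 (mod 371293)

Hensel's recurrence: r_{i+1} = r_i − f(r_i)·(f′(r_i))^{-1} mod 13^{i+2}, with f′(x) = 2x. Iterate:
  r_0 = 4 (mod 13)
  r_1 = 69 (mod 169)
  r_2 = 745 (mod 2197)
  r_3 = 2942 (mod 28561)
  r_4 = 174308 (mod 371293)
Final: r_4 = 174308, and one checks f(r_4) ≡ 0 mod 13^5.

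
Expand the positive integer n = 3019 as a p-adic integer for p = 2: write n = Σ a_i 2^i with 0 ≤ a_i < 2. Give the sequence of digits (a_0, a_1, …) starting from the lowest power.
(a_0, a_1, …) = (1, 1, 0, 1, 0, 0, 1, 1, 1, 1, 0, 1)

Repeated division by 2 gives the digits low-to-high: 3019 = 1 + 1·2^1 + 1·2^3 + 1·2^6 + 1·2^7 + 1·2^8 + 1·2^9 + 1·2^11. Digit sequence: (1, 1, 0, 1, 0, 0, 1, 1, 1, 1, 0, 1).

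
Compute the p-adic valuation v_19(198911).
v_19(198911) = 3

v_19(n) is the largest exponent k such that 19^k divides n. Factor out: 198911 = 19^3 · 29. (Sign doesn't affect v_p.) So v_19(198911) = 3.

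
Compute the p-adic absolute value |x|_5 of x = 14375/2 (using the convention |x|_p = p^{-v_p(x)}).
|14375/2|_5 = 1/625

Step 1 — compute v_5(x) by factoring powers of 5 out of the numerator and denominator: v_5(14375/2) = 4. Step 2 — apply |x|_p = p^{-v_p(x)} = 5^{-4} = 1/625.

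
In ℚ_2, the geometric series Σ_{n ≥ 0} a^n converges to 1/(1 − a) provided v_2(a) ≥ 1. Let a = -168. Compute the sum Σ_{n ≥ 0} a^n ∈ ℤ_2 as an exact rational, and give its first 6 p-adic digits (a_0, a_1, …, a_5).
Σ a^n = 1/(1 − a) = 1/169;  first 6 digits = (1, 0, 0, 1, 1, 0)

v_2(a) = 3 ≥ 1, so the series converges in ℤ_2 to 1/(1 − a) = 1/(1 − (-168)) = 1/169. Expand this rational in ℤ_2: compute digits iteratively via d_i = x_i mod 2, x_{i+1} = (x_i − d_i)/2. The first 6 digits are (1, 0, 0, 1, 1, 0).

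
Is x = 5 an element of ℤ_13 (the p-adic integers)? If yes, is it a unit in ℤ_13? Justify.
x ∈ ℤ_13^× (unit); v_13(x) = 0

ℤ_13 = {x ∈ ℚ_13 : v_13(x) ≥ 0} and ℤ_13^× = {x ∈ ℤ_13 : v_13(x) = 0}. Here v_13(5) = v_13(num) − v_13(den) = 0; compare against these criteria.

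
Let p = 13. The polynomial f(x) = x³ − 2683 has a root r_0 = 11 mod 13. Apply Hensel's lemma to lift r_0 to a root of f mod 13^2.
r_1 = 11 (mod 169)

Hensel: r_{i+1} = r_i − f(r_i)/f′(r_i) mod 13^{i+2}, where f′(x) = 3x². Iterate:
  r_0 = 11 (mod 13)
  r_1 = 11 (mod 169)
Final: r = 11 with f(r) ≡ 0 mod 13^2.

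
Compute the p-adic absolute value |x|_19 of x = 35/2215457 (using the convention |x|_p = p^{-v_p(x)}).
|35/2215457|_19 = 130321

Step 1 — compute v_19(x) by factoring powers of 19 out of the numerator and denominator: v_19(35/2215457) = -4. Step 2 — apply |x|_p = p^{-v_p(x)} = 19^{4} = 130321.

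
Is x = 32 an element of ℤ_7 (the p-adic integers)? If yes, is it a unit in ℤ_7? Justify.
x ∈ ℤ_7^× (unit); v_7(x) = 0

ℤ_7 = {x ∈ ℚ_7 : v_7(x) ≥ 0} and ℤ_7^× = {x ∈ ℤ_7 : v_7(x) = 0}. Here v_7(32) = v_7(num) − v_7(den) = 0; compare against these criteria.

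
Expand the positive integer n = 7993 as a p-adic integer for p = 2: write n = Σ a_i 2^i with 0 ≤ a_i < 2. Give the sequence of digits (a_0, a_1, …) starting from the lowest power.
(a_0, a_1, …) = (1, 0, 0, 1, 1, 1, 0, 0, 1, 1, 1, 1, 1)

Repeated division by 2 gives the digits low-to-high: 7993 = 1 + 1·2^3 + 1·2^4 + 1·2^5 + 1·2^8 + 1·2^9 + 1·2^10 + 1·2^11 + 1·2^12. Digit sequence: (1, 0, 0, 1, 1, 1, 0, 0, 1, 1, 1, 1, 1).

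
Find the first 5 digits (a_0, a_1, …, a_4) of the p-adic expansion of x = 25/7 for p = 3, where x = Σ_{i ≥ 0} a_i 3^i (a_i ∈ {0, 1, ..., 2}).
(a_0, …, a_4) = (1, 0, 2, 2, 0)

v_3(25/7) = 0 (numerator and denominator both coprime to 3), so x ∈ ℤ_3^×. Compute digits iteratively via a_i = x_i mod 3, x_{i+1} = (x_i − a_i)/3, with x_0 = x:
  x_0 = 25/7;  a_0 = 1;  x_1 = (x_0 − 1)/3 = 6/7
  x_1 = 6/7;  a_1 = 0;  x_2 = (x_1 − 0)/3 = 2/7
  x_2 = 2/7;  a_2 = 2;  x_3 = (x_2 − 2)/3 = -4/7
  x_3 = -4/7;  a_3 = 2;  x_4 = (x_3 − 2)/3 = -6/7
  x_4 = -6/7;  a_4 = 0;  x_5 = (x_4 − 0)/3 = -2/7
Digits: (1, 0, 2, 2, 0).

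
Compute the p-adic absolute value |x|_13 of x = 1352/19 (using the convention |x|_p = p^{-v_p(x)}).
|1352/19|_13 = 1/169

Step 1 — compute v_13(x) by factoring powers of 13 out of the numerator and denominator: v_13(1352/19) = 2. Step 2 — apply |x|_p = p^{-v_p(x)} = 13^{-2} = 1/169.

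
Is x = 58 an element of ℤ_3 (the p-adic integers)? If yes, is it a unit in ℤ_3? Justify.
x ∈ ℤ_3^× (unit); v_3(x) = 0

ℤ_3 = {x ∈ ℚ_3 : v_3(x) ≥ 0} and ℤ_3^× = {x ∈ ℤ_3 : v_3(x) = 0}. Here v_3(58) = v_3(num) − v_3(den) = 0; compare against these criteria.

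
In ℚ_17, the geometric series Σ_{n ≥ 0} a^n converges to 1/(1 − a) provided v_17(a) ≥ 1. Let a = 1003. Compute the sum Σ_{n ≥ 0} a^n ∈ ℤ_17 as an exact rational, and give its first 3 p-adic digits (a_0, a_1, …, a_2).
Σ a^n = 1/(1 − a) = -1/1002;  first 3 digits = (1, 8, 16)

v_17(a) = 1 ≥ 1, so the series converges in ℤ_17 to 1/(1 − a) = 1/(1 − 1003) = -1/1002. Expand this rational in ℤ_17: compute digits iteratively via d_i = x_i mod 17, x_{i+1} = (x_i − d_i)/17. The first 3 digits are (1, 8, 16).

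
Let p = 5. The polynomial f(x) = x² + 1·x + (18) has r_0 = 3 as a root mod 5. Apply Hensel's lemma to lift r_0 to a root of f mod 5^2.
r_1 = 13 (mod 25)

Hensel: r_{i+1} = r_i − f(r_i)·(f′(r_i))^{-1} mod 5^{i+2}, f′(x) = 2x + 1. Iterate:
  r_0 = 3 (mod 5)
  r_1 = 13 (mod 25)
Final: r = 13 satisfies f(r) ≡ 0 mod 5^2.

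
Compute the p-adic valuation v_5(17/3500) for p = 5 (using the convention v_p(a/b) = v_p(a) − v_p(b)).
v_5(17/3500) = -3

Factor powers of 5 from the numerator and denominator of the reduced fraction: 17 = 5^0 · 17 and 3500 = 5^3 · 28. Apply v_p(a/b) = v_p(a) − v_p(b): v_5(17/3500) = 0 − 3 = -3.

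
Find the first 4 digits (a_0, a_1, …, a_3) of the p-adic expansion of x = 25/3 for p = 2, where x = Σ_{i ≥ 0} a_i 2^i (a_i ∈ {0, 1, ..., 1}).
(a_0, …, a_3) = (1, 1, 0, 0)

v_2(25/3) = 0 (numerator and denominator both coprime to 2), so x ∈ ℤ_2^×. Compute digits iteratively via a_i = x_i mod 2, x_{i+1} = (x_i − a_i)/2, with x_0 = x:
  x_0 = 25/3;  a_0 = 1;  x_1 = (x_0 − 1)/2 = 11/3
  x_1 = 11/3;  a_1 = 1;  x_2 = (x_1 − 1)/2 = 4/3
  x_2 = 4/3;  a_2 = 0;  x_3 = (x_2 − 0)/2 = 2/3
  x_3 = 2/3;  a_3 = 0;  x_4 = (x_3 − 0)/2 = 1/3
Digits: (1, 1, 0, 0).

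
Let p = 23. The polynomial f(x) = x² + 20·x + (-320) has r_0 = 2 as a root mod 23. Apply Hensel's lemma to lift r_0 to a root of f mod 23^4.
r_3 = 75925 (mod 279841)

Hensel: r_{i+1} = r_i − f(r_i)·(f′(r_i))^{-1} mod 23^{i+2}, f′(x) = 2x + 20. Iterate:
  r_0 = 2 (mod 23)
  r_1 = 278 (mod 529)
  r_2 = 2923 (mod 12167)
  r_3 = 75925 (mod 279841)
Final: r = 75925 satisfies f(r) ≡ 0 mod 23^4.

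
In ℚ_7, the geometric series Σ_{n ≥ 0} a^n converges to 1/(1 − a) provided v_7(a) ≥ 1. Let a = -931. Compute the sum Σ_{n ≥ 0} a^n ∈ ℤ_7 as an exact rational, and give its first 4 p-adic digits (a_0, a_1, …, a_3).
Σ a^n = 1/(1 − a) = 1/932;  first 4 digits = (1, 0, 2, 4)

v_7(a) = 2 ≥ 1, so the series converges in ℤ_7 to 1/(1 − a) = 1/(1 − (-931)) = 1/932. Expand this rational in ℤ_7: compute digits iteratively via d_i = x_i mod 7, x_{i+1} = (x_i − d_i)/7. The first 4 digits are (1, 0, 2, 4).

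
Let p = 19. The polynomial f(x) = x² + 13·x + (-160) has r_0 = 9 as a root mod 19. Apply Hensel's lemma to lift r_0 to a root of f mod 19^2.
r_1 = 66 (mod 361)

Hensel: r_{i+1} = r_i − f(r_i)·(f′(r_i))^{-1} mod 19^{i+2}, f′(x) = 2x + 13. Iterate:
  r_0 = 9 (mod 19)
  r_1 = 66 (mod 361)
Final: r = 66 satisfies f(r) ≡ 0 mod 19^2.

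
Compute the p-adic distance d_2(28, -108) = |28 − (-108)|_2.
d_2(28, -108) = 1/8

Step 1 — x − y = 28 − (-108) = 136. Step 2 — v_2(136) = 3 (factor: 136 = (2^3 · 17); the sign does not affect v_p). Step 3 — |x − y|_2 = 2^{-3} = 1/8.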